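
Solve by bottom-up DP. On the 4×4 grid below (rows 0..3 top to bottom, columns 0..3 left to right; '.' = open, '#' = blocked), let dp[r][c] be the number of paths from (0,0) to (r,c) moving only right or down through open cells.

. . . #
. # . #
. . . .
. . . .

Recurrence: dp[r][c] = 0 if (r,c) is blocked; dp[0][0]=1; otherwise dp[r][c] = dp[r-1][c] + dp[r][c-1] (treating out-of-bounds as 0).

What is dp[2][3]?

r\c   0   1   2   3
  0   1   1   1   0
  1   1   0   1   0
  2   1   1   2   2
  3   1   2   4   6

2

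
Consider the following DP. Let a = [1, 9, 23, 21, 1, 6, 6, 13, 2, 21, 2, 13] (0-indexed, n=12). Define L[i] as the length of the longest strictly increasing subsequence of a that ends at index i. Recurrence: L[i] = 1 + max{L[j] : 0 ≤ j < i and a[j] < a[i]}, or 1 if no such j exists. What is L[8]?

2

   i    0    1    2    3    4    5    6    7    8    9   10   11
a[i]    1    9   23   21    1    6    6   13    2   21    2   13
L[i]    1    2    3    3    1    2    2    3    2    4    2    3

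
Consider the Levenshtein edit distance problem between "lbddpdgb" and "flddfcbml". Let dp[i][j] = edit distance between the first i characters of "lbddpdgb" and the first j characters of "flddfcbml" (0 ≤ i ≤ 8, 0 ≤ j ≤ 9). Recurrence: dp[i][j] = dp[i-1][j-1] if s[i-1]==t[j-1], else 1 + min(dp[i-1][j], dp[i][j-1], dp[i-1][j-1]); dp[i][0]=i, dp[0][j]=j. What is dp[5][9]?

   ''  f  l  d  d  f  c  b  m  l
''  0  1  2  3  4  5  6  7  8  9
 l  1  1  1  2  3  4  5  6  7  8
 b  2  2  2  2  3  4  5  5  6  7
 d  3  3  3  2  2  3  4  5  6  7
 d  4  4  4  3  2  3  4  5  6  7
 p  5  5  5  4  3  3  4  5  6  7
 d  6  6  6  5  4  4  4  5  6  7
 g  7  7  7  6  5  5  5  5  6  7
 b  8  8  8  7  6  6  6  5  6  7

7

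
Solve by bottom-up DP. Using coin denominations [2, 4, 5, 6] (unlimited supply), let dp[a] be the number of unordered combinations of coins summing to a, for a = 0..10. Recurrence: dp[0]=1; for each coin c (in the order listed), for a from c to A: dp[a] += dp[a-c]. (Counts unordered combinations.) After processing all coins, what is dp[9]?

after  coin     0     1     2     3     4     5     6     7     8     9    10
          2     1     0     1     0     1     0     1     0     1     0     1
          4     1     0     1     0     2     0     2     0     3     0     3
          5     1     0     1     0     2     1     2     1     3     2     4
          6     1     0     1     0     2     1     3     1     4     2     6

2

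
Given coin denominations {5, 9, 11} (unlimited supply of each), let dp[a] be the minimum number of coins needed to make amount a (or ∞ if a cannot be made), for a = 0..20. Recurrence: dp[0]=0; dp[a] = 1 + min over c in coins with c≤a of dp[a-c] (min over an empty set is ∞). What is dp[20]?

 a  0  1  2  3  4  5  6  7  8  9 10 11 12 13 14 15 16 17 18 19 20
dp  0  -  -  -  -  1  -  -  -  1  2  1  -  -  2  3  2  -  2  3  2
(- denotes ∞ / unreachable)

2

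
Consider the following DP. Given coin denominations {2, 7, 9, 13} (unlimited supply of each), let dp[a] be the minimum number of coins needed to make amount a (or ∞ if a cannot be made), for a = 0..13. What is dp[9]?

1

 a  0  1  2  3  4  5  6  7  8  9 10 11 12 13
dp  0  -  1  -  2  -  3  1  4  1  5  2  6  1
(- denotes ∞ / unreachable)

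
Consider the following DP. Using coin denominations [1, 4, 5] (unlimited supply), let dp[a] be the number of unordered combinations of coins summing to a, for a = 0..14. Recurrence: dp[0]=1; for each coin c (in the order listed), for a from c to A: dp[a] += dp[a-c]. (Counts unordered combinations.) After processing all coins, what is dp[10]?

after  coin     0     1     2     3     4     5     6     7     8     9    10    11    12    13    14
          1     1     1     1     1     1     1     1     1     1     1     1     1     1     1     1
          4     1     1     1     1     2     2     2     2     3     3     3     3     4     4     4
          5     1     1     1     1     2     3     3     3     4     5     6     6     7     8     9

6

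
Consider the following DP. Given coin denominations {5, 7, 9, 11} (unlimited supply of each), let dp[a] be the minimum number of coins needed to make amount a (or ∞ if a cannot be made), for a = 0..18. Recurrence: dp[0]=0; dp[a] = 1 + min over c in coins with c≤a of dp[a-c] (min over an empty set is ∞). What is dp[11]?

 a  0  1  2  3  4  5  6  7  8  9 10 11 12 13 14 15 16 17 18
dp  0  -  -  -  -  1  -  1  -  1  2  1  2  -  2  3  2  3  2
(- denotes ∞ / unreachable)

1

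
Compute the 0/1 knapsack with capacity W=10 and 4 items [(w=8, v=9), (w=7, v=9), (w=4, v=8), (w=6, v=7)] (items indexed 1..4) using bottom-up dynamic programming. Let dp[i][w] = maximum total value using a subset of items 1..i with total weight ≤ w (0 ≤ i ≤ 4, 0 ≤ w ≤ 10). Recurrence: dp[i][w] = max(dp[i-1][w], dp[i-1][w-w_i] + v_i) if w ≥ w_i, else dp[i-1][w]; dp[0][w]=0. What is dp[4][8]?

i\w   0   1   2   3   4   5   6   7   8   9  10
  0   0   0   0   0   0   0   0   0   0   0   0
  1   0   0   0   0   0   0   0   0   9   9   9
  2   0   0   0   0   0   0   0   9   9   9   9
  3   0   0   0   0   8   8   8   9   9   9   9
  4   0   0   0   0   8   8   8   9   9   9  15

9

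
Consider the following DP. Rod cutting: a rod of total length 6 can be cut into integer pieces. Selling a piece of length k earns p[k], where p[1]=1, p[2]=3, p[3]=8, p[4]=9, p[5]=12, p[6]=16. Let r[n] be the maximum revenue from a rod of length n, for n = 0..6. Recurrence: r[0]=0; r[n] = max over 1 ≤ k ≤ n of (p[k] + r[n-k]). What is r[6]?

   n    0    1    2    3    4    5    6
r[n]    0    1    3    8    9   12   16

16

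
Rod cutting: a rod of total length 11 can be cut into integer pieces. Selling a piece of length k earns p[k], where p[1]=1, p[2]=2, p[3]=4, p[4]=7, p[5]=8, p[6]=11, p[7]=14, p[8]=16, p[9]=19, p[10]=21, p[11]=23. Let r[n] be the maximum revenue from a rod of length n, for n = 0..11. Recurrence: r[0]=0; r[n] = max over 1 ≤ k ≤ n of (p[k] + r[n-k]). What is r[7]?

14

   n    0    1    2    3    4    5    6    7    8    9   10   11
r[n]    0    1    2    4    7    8   11   14   16   19   21   23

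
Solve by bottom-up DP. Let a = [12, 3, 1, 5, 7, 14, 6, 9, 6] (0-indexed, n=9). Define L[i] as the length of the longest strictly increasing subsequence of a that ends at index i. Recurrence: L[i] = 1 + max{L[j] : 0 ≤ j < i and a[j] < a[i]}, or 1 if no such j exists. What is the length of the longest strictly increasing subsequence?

4

   i    0    1    2    3    4    5    6    7    8
a[i]   12    3    1    5    7   14    6    9    6
L[i]    1    1    1    2    3    4    3    4    3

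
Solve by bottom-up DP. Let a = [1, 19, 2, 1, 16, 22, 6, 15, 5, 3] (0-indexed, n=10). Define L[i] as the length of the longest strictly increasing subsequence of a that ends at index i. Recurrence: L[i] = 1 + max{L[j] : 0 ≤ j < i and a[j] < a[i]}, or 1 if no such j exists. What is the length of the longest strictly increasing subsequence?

4

   i    0    1    2    3    4    5    6    7    8    9
a[i]    1   19    2    1   16   22    6   15    5    3
L[i]    1    2    2    1    3    4    3    4    3    3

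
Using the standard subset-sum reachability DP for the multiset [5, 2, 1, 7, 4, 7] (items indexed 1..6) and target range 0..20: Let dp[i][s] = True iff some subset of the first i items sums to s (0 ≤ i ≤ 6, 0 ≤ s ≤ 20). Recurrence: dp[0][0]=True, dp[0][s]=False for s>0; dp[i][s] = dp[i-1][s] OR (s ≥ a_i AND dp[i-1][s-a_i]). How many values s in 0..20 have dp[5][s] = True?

i\s   0   1   2   3   4   5   6   7   8   9  10  11  12  13  14  15  16  17  18  19  20
  0   T   F   F   F   F   F   F   F   F   F   F   F   F   F   F   F   F   F   F   F   F
  1   T   F   F   F   F   T   F   F   F   F   F   F   F   F   F   F   F   F   F   F   F
  2   T   F   T   F   F   T   F   T   F   F   F   F   F   F   F   F   F   F   F   F   F
  3   T   T   T   T   F   T   T   T   T   F   F   F   F   F   F   F   F   F   F   F   F
  4   T   T   T   T   F   T   T   T   T   T   T   F   T   T   T   T   F   F   F   F   F
  5   T   T   T   T   T   T   T   T   T   T   T   T   T   T   T   T   T   T   T   T   F
  6   T   T   T   T   T   T   T   T   T   T   T   T   T   T   T   T   T   T   T   T   T

20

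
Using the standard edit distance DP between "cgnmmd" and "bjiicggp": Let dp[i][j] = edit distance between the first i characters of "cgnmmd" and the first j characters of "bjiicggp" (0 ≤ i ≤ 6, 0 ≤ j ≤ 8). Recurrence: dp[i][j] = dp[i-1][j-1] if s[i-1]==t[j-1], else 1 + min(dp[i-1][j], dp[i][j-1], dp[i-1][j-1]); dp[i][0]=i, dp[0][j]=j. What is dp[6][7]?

7

   ''  b  j  i  i  c  g  g  p
''  0  1  2  3  4  5  6  7  8
 c  1  1  2  3  4  4  5  6  7
 g  2  2  2  3  4  5  4  5  6
 n  3  3  3  3  4  5  5  5  6
 m  4  4  4  4  4  5  6  6  6
 m  5  5  5  5  5  5  6  7  7
 d  6  6  6  6  6  6  6  7  8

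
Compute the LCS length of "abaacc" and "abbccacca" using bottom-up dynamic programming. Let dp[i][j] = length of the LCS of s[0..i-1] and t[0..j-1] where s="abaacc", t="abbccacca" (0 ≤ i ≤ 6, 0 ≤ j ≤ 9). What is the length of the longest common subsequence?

   ''  a  b  b  c  c  a  c  c  a
''  0  0  0  0  0  0  0  0  0  0
 a  0  1  1  1  1  1  1  1  1  1
 b  0  1  2  2  2  2  2  2  2  2
 a  0  1  2  2  2  2  3  3  3  3
 a  0  1  2  2  2  2  3  3  3  4
 c  0  1  2  2  3  3  3  4  4  4
 c  0  1  2  2  3  4  4  4  5  5

5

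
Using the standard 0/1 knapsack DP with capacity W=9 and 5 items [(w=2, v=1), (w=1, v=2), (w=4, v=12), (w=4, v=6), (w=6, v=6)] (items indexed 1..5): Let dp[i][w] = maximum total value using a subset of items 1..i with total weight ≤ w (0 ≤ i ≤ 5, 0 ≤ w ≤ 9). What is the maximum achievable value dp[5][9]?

20

i\w   0   1   2   3   4   5   6   7   8   9
  0   0   0   0   0   0   0   0   0   0   0
  1   0   0   1   1   1   1   1   1   1   1
  2   0   2   2   3   3   3   3   3   3   3
  3   0   2   2   3  12  14  14  15  15  15
  4   0   2   2   3  12  14  14  15  18  20
  5   0   2   2   3  12  14  14  15  18  20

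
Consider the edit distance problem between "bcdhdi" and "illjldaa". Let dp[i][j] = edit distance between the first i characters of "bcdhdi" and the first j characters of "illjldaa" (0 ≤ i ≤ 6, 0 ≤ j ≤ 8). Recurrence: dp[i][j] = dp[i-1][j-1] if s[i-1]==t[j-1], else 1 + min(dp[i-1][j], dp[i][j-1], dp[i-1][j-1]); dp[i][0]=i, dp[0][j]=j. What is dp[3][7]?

6

   ''  i  l  l  j  l  d  a  a
''  0  1  2  3  4  5  6  7  8
 b  1  1  2  3  4  5  6  7  8
 c  2  2  2  3  4  5  6  7  8
 d  3  3  3  3  4  5  5  6  7
 h  4  4  4  4  4  5  6  6  7
 d  5  5  5  5  5  5  5  6  7
 i  6  5  6  6  6  6  6  6  7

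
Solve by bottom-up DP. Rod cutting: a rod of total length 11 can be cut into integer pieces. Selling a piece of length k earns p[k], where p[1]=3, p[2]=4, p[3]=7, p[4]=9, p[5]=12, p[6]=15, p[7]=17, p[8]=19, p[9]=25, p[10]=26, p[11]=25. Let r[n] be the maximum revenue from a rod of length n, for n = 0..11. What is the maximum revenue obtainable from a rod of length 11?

   n    0    1    2    3    4    5    6    7    8    9   10   11
r[n]    0    3    6    9   12   15   18   21   24   27   30   33

33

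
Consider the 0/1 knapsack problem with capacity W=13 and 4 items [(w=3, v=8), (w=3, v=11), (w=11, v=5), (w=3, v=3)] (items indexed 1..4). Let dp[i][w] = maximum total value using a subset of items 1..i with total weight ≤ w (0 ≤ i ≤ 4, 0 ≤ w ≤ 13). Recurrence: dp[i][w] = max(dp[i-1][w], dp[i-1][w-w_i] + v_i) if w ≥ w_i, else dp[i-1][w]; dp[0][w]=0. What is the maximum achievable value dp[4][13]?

i\w   0   1   2   3   4   5   6   7   8   9  10  11  12  13
  0   0   0   0   0   0   0   0   0   0   0   0   0   0   0
  1   0   0   0   8   8   8   8   8   8   8   8   8   8   8
  2   0   0   0  11  11  11  19  19  19  19  19  19  19  19
  3   0   0   0  11  11  11  19  19  19  19  19  19  19  19
  4   0   0   0  11  11  11  19  19  19  22  22  22  22  22

22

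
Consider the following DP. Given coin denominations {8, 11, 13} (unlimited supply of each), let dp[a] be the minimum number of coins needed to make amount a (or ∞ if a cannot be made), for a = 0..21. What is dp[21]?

2

 a  0  1  2  3  4  5  6  7  8  9 10 11 12 13 14 15 16 17 18 19 20 21
dp  0  -  -  -  -  -  -  -  1  -  -  1  -  1  -  -  2  -  -  2  -  2
(- denotes ∞ / unreachable)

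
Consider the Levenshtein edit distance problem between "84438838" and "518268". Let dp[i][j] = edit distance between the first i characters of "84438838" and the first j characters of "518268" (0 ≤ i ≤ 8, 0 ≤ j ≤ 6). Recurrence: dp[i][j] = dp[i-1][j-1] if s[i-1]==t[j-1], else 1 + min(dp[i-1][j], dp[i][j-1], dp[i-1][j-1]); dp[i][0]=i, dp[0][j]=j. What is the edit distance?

6

   ''  5  1  8  2  6  8
''  0  1  2  3  4  5  6
 8  1  1  2  2  3  4  5
 4  2  2  2  3  3  4  5
 4  3  3  3  3  4  4  5
 3  4  4  4  4  4  5  5
 8  5  5  5  4  5  5  5
 8  6  6  6  5  5  6  5
 3  7  7  7  6  6  6  6
 8  8  8  8  7  7  7  6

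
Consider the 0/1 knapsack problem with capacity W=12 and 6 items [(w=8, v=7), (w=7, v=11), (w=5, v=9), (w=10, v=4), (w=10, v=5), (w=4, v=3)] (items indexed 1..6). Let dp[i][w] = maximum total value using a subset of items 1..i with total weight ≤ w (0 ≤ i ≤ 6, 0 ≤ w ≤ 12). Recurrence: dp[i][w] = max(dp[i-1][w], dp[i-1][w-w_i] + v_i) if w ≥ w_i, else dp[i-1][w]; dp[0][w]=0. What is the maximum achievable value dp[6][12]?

20

i\w   0   1   2   3   4   5   6   7   8   9  10  11  12
  0   0   0   0   0   0   0   0   0   0   0   0   0   0
  1   0   0   0   0   0   0   0   0   7   7   7   7   7
  2   0   0   0   0   0   0   0  11  11  11  11  11  11
  3   0   0   0   0   0   9   9  11  11  11  11  11  20
  4   0   0   0   0   0   9   9  11  11  11  11  11  20
  5   0   0   0   0   0   9   9  11  11  11  11  11  20
  6   0   0   0   0   3   9   9  11  11  12  12  14  20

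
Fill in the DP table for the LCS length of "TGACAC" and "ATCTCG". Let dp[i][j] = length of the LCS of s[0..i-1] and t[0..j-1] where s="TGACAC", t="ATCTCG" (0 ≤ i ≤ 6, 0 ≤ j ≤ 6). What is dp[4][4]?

2

   ''  A  T  C  T  C  G
''  0  0  0  0  0  0  0
 T  0  0  1  1  1  1  1
 G  0  0  1  1  1  1  2
 A  0  1  1  1  1  1  2
 C  0  1  1  2  2  2  2
 A  0  1  1  2  2  2  2
 C  0  1  1  2  2  3  3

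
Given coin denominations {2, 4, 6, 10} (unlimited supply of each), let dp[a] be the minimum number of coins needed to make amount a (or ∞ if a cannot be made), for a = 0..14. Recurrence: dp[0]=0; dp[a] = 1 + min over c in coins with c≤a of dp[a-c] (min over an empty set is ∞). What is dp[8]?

2

 a  0  1  2  3  4  5  6  7  8  9 10 11 12 13 14
dp  0  -  1  -  1  -  1  -  2  -  1  -  2  -  2
(- denotes ∞ / unreachable)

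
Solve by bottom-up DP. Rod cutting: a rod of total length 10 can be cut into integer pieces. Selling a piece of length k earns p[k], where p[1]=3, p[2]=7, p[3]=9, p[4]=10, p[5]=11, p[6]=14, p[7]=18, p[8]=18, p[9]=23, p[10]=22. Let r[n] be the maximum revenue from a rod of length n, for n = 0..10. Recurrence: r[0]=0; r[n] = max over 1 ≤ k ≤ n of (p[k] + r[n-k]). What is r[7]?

   n    0    1    2    3    4    5    6    7    8    9   10
r[n]    0    3    7   10   14   17   21   24   28   31   35

24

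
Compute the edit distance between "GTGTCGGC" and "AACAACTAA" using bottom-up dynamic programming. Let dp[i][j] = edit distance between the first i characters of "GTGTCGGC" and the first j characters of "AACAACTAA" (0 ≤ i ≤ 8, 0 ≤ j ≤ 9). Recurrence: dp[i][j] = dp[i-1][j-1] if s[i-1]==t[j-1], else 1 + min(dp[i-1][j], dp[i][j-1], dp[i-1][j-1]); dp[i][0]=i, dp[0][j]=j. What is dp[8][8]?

8

   ''  A  A  C  A  A  C  T  A  A
''  0  1  2  3  4  5  6  7  8  9
 G  1  1  2  3  4  5  6  7  8  9
 T  2  2  2  3  4  5  6  6  7  8
 G  3  3  3  3  4  5  6  7  7  8
 T  4  4  4  4  4  5  6  6  7  8
 C  5  5  5  4  5  5  5  6  7  8
 G  6  6  6  5  5  6  6  6  7  8
 G  7  7  7  6  6  6  7  7  7  8
 C  8  8  8  7  7  7  6  7  8  8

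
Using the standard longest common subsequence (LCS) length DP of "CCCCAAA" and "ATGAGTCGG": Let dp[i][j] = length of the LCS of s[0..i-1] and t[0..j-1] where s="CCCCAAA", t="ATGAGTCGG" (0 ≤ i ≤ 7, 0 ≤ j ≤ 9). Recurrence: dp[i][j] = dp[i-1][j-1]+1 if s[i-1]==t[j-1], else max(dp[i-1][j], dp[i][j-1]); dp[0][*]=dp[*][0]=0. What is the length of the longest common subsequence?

   ''  A  T  G  A  G  T  C  G  G
''  0  0  0  0  0  0  0  0  0  0
 C  0  0  0  0  0  0  0  1  1  1
 C  0  0  0  0  0  0  0  1  1  1
 C  0  0  0  0  0  0  0  1  1  1
 C  0  0  0  0  0  0  0  1  1  1
 A  0  1  1  1  1  1  1  1  1  1
 A  0  1  1  1  2  2  2  2  2  2
 A  0  1  1  1  2  2  2  2  2  2

2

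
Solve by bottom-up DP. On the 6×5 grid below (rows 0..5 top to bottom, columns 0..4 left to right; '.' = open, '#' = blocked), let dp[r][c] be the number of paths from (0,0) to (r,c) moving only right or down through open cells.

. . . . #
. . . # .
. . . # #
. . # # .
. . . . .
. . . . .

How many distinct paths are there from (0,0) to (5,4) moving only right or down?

21

r\c   0   1   2   3   4
  0   1   1   1   1   0
  1   1   2   3   0   0
  2   1   3   6   0   0
  3   1   4   0   0   0
  4   1   5   5   5   5
  5   1   6  11  16  21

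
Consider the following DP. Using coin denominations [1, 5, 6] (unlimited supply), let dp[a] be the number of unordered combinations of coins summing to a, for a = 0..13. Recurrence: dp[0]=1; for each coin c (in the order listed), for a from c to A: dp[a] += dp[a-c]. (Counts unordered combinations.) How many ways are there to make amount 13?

after  coin     0     1     2     3     4     5     6     7     8     9    10    11    12    13
          1     1     1     1     1     1     1     1     1     1     1     1     1     1     1
          5     1     1     1     1     1     2     2     2     2     2     3     3     3     3
          6     1     1     1     1     1     2     3     3     3     3     4     5     6     6

6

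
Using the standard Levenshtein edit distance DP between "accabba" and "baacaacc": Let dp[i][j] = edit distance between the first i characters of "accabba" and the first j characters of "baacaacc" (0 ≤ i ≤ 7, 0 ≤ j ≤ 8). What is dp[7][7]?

   ''  b  a  a  c  a  a  c  c
''  0  1  2  3  4  5  6  7  8
 a  1  1  1  2  3  4  5  6  7
 c  2  2  2  2  2  3  4  5  6
 c  3  3  3  3  2  3  4  4  5
 a  4  4  3  3  3  2  3  4  5
 b  5  4  4  4  4  3  3  4  5
 b  6  5  5  5  5  4  4  4  5
 a  7  6  5  5  6  5  4  5  5

5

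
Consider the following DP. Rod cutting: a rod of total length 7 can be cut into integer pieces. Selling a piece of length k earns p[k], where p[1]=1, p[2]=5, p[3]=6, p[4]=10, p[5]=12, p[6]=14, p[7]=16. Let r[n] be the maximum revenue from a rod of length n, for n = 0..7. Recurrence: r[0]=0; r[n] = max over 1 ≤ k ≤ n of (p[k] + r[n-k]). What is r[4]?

   n    0    1    2    3    4    5    6    7
r[n]    0    1    5    6   10   12   15   17

10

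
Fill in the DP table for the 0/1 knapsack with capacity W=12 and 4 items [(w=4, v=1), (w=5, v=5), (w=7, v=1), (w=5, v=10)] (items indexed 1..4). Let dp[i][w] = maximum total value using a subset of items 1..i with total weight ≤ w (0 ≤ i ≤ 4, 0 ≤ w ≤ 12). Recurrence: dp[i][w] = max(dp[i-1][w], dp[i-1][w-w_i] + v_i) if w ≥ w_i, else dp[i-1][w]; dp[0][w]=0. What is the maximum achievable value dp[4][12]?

15

i\w   0   1   2   3   4   5   6   7   8   9  10  11  12
  0   0   0   0   0   0   0   0   0   0   0   0   0   0
  1   0   0   0   0   1   1   1   1   1   1   1   1   1
  2   0   0   0   0   1   5   5   5   5   6   6   6   6
  3   0   0   0   0   1   5   5   5   5   6   6   6   6
  4   0   0   0   0   1  10  10  10  10  11  15  15  15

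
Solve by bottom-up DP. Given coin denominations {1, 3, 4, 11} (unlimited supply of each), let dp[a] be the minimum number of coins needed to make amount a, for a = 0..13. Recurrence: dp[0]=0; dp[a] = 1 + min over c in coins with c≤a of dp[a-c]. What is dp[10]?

3

 a  0  1  2  3  4  5  6  7  8  9 10 11 12 13
dp  0  1  2  1  1  2  2  2  2  3  3  1  2  3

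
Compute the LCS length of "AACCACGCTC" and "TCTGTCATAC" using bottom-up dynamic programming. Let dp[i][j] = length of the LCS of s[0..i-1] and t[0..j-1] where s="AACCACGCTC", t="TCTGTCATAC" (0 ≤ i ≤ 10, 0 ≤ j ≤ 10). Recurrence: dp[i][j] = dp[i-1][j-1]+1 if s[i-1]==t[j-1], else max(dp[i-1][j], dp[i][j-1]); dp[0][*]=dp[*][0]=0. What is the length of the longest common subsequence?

   ''  T  C  T  G  T  C  A  T  A  C
''  0  0  0  0  0  0  0  0  0  0  0
 A  0  0  0  0  0  0  0  1  1  1  1
 A  0  0  0  0  0  0  0  1  1  2  2
 C  0  0  1  1  1  1  1  1  1  2  3
 C  0  0  1  1  1  1  2  2  2  2  3
 A  0  0  1  1  1  1  2  3  3  3  3
 C  0  0  1  1  1  1  2  3  3  3  4
 G  0  0  1  1  2  2  2  3  3  3  4
 C  0  0  1  1  2  2  3  3  3  3  4
 T  0  1  1  2  2  3  3  3  4  4  4
 C  0  1  2  2  2  3  4  4  4  4  5

5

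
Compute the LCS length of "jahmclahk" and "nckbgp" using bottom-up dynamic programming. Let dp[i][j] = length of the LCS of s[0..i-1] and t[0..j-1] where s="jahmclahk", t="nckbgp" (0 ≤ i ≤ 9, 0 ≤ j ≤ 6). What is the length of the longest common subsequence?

   ''  n  c  k  b  g  p
''  0  0  0  0  0  0  0
 j  0  0  0  0  0  0  0
 a  0  0  0  0  0  0  0
 h  0  0  0  0  0  0  0
 m  0  0  0  0  0  0  0
 c  0  0  1  1  1  1  1
 l  0  0  1  1  1  1  1
 a  0  0  1  1  1  1  1
 h  0  0  1  1  1  1  1
 k  0  0  1  2  2  2  2

2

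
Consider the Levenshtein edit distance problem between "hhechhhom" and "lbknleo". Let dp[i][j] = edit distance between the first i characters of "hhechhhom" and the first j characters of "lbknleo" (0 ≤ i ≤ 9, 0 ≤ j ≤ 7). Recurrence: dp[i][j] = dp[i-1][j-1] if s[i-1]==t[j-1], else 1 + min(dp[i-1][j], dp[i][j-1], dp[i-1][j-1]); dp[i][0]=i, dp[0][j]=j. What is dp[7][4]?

7

   ''  l  b  k  n  l  e  o
''  0  1  2  3  4  5  6  7
 h  1  1  2  3  4  5  6  7
 h  2  2  2  3  4  5  6  7
 e  3  3  3  3  4  5  5  6
 c  4  4  4  4  4  5  6  6
 h  5  5  5  5  5  5  6  7
 h  6  6  6  6  6  6  6  7
 h  7  7  7  7  7  7  7  7
 o  8  8  8  8  8  8  8  7
 m  9  9  9  9  9  9  9  8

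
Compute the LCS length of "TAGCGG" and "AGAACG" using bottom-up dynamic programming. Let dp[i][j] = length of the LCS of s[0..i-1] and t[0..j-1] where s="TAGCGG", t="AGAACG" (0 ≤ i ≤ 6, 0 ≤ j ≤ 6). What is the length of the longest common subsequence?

4

   ''  A  G  A  A  C  G
''  0  0  0  0  0  0  0
 T  0  0  0  0  0  0  0
 A  0  1  1  1  1  1  1
 G  0  1  2  2  2  2  2
 C  0  1  2  2  2  3  3
 G  0  1  2  2  2  3  4
 G  0  1  2  2  2  3  4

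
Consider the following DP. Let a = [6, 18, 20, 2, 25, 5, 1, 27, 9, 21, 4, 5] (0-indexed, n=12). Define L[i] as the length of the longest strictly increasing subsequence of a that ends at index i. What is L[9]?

4

   i    0    1    2    3    4    5    6    7    8    9   10   11
a[i]    6   18   20    2   25    5    1   27    9   21    4    5
L[i]    1    2    3    1    4    2    1    5    3    4    2    3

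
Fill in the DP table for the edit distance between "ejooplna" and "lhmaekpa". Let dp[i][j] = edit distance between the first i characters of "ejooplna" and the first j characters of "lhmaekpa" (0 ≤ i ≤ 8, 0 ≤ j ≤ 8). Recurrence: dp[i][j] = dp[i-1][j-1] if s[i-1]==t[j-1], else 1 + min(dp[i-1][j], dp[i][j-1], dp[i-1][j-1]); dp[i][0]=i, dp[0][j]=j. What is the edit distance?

7

   ''  l  h  m  a  e  k  p  a
''  0  1  2  3  4  5  6  7  8
 e  1  1  2  3  4  4  5  6  7
 j  2  2  2  3  4  5  5  6  7
 o  3  3  3  3  4  5  6  6  7
 o  4  4  4  4  4  5  6  7  7
 p  5  5  5  5  5  5  6  6  7
 l  6  5  6  6  6  6  6  7  7
 n  7  6  6  7  7  7  7  7  8
 a  8  7  7  7  7  8  8  8  7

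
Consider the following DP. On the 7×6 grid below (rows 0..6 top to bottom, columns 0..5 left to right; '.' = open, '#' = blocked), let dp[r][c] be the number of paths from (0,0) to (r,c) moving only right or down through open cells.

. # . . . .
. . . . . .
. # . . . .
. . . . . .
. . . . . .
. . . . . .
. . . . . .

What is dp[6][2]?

r\c   0   1   2   3   4   5
  0   1   0   0   0   0   0
  1   1   1   1   1   1   1
  2   1   0   1   2   3   4
  3   1   1   2   4   7  11
  4   1   2   4   8  15  26
  5   1   3   7  15  30  56
  6   1   4  11  26  56 112

11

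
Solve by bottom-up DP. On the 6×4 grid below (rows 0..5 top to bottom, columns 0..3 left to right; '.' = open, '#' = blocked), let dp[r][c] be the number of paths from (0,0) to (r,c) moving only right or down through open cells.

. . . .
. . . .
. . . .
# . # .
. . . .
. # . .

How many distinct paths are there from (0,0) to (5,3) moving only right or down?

r\c   0   1   2   3
  0   1   1   1   1
  1   1   2   3   4
  2   1   3   6  10
  3   0   3   0  10
  4   0   3   3  13
  5   0   0   3  16

16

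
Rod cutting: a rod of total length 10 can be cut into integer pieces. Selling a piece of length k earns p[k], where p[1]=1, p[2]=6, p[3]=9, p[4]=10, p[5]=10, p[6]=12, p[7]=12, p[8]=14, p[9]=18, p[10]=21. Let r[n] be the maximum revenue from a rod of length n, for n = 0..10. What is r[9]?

   n    0    1    2    3    4    5    6    7    8    9   10
r[n]    0    1    6    9   12   15   18   21   24   27   30

27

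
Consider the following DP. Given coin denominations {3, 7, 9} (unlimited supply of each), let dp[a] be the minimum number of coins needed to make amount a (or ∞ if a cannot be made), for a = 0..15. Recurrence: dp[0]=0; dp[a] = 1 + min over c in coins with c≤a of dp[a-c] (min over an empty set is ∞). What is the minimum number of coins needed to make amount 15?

 a  0  1  2  3  4  5  6  7  8  9 10 11 12 13 14 15
dp  0  -  -  1  -  -  2  1  -  1  2  -  2  3  2  3
(- denotes ∞ / unreachable)

3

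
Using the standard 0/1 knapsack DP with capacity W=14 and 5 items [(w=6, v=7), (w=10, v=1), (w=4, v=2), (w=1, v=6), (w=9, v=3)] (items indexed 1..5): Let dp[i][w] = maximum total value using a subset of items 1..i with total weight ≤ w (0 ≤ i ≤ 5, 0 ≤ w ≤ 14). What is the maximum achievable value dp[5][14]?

15

i\w   0   1   2   3   4   5   6   7   8   9  10  11  12  13  14
  0   0   0   0   0   0   0   0   0   0   0   0   0   0   0   0
  1   0   0   0   0   0   0   7   7   7   7   7   7   7   7   7
  2   0   0   0   0   0   0   7   7   7   7   7   7   7   7   7
  3   0   0   0   0   2   2   7   7   7   7   9   9   9   9   9
  4   0   6   6   6   6   8   8  13  13  13  13  15  15  15  15
  5   0   6   6   6   6   8   8  13  13  13  13  15  15  15  15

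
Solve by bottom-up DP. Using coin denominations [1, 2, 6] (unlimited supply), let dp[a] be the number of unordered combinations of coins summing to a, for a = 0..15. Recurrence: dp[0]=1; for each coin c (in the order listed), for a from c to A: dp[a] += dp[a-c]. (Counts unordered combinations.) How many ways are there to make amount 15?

after  coin     0     1     2     3     4     5     6     7     8     9    10    11    12    13    14    15
          1     1     1     1     1     1     1     1     1     1     1     1     1     1     1     1     1
          2     1     1     2     2     3     3     4     4     5     5     6     6     7     7     8     8
          6     1     1     2     2     3     3     5     5     7     7     9     9    12    12    15    15

15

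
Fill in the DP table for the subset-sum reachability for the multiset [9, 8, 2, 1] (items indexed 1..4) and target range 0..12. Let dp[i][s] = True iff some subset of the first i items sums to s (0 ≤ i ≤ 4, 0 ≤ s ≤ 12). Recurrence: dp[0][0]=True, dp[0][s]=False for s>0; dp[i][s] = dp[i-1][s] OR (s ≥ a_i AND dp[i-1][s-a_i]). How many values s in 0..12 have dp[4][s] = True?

9

i\s   0   1   2   3   4   5   6   7   8   9  10  11  12
  0   T   F   F   F   F   F   F   F   F   F   F   F   F
  1   T   F   F   F   F   F   F   F   F   T   F   F   F
  2   T   F   F   F   F   F   F   F   T   T   F   F   F
  3   T   F   T   F   F   F   F   F   T   T   T   T   F
  4   T   T   T   T   F   F   F   F   T   T   T   T   T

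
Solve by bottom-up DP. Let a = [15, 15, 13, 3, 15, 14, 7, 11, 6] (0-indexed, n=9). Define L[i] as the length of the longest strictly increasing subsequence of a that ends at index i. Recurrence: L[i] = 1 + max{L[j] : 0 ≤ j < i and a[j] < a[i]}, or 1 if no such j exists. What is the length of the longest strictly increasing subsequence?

   i    0    1    2    3    4    5    6    7    8
a[i]   15   15   13    3   15   14    7   11    6
L[i]    1    1    1    1    2    2    2    3    2

3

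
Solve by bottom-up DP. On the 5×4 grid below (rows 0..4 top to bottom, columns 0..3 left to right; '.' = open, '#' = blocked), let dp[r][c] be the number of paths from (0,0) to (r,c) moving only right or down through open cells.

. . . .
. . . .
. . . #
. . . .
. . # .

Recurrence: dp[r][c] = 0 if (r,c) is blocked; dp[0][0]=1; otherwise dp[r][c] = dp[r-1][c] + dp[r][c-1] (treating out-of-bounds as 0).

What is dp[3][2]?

10

r\c   0   1   2   3
  0   1   1   1   1
  1   1   2   3   4
  2   1   3   6   0
  3   1   4  10  10
  4   1   5   0  10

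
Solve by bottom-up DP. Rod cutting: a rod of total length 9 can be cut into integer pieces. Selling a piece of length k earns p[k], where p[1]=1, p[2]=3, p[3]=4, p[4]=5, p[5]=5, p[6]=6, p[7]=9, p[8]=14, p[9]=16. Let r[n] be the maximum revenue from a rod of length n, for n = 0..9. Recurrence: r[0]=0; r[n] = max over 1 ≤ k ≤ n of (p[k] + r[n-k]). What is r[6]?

   n    0    1    2    3    4    5    6    7    8    9
r[n]    0    1    3    4    6    7    9   10   14   16

9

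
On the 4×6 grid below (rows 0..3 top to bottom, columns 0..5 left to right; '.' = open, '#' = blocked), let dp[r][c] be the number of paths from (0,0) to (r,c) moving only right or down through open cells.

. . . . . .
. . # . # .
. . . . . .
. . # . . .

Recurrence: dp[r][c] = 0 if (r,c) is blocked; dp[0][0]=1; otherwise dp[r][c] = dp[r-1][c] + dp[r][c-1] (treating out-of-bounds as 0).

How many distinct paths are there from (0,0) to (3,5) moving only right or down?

13

r\c   0   1   2   3   4   5
  0   1   1   1   1   1   1
  1   1   2   0   1   0   1
  2   1   3   3   4   4   5
  3   1   4   0   4   8  13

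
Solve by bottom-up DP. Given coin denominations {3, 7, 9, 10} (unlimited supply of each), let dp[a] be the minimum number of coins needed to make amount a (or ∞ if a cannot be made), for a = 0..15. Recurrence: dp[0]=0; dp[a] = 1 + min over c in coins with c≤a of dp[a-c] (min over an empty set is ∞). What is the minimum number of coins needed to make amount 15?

 a  0  1  2  3  4  5  6  7  8  9 10 11 12 13 14 15
dp  0  -  -  1  -  -  2  1  -  1  1  -  2  2  2  3
(- denotes ∞ / unreachable)

3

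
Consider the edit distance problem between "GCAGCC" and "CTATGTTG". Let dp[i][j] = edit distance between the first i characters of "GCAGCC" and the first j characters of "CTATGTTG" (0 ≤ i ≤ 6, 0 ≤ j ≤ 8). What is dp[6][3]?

   ''  C  T  A  T  G  T  T  G
''  0  1  2  3  4  5  6  7  8
 G  1  1  2  3  4  4  5  6  7
 C  2  1  2  3  4  5  5  6  7
 A  3  2  2  2  3  4  5  6  7
 G  4  3  3  3  3  3  4  5  6
 C  5  4  4  4  4  4  4  5  6
 C  6  5  5  5  5  5  5  5  6

5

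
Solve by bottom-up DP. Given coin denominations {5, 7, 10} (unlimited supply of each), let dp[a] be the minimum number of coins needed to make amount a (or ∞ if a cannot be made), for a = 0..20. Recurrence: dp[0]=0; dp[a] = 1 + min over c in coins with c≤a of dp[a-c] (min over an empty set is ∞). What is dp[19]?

 a  0  1  2  3  4  5  6  7  8  9 10 11 12 13 14 15 16 17 18 19 20
dp  0  -  -  -  -  1  -  1  -  -  1  -  2  -  2  2  -  2  -  3  2
(- denotes ∞ / unreachable)

3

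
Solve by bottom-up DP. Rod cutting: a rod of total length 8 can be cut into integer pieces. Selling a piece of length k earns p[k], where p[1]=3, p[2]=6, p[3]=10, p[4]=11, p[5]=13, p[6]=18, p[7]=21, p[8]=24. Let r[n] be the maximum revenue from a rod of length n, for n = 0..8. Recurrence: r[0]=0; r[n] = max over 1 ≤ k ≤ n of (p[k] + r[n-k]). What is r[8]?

26

   n    0    1    2    3    4    5    6    7    8
r[n]    0    3    6   10   13   16   20   23   26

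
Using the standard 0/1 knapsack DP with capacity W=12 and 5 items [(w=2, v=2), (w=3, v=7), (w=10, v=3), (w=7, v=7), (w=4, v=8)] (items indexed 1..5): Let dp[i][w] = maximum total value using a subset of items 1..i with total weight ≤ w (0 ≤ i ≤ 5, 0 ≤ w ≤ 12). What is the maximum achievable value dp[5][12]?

17

i\w   0   1   2   3   4   5   6   7   8   9  10  11  12
  0   0   0   0   0   0   0   0   0   0   0   0   0   0
  1   0   0   2   2   2   2   2   2   2   2   2   2   2
  2   0   0   2   7   7   9   9   9   9   9   9   9   9
  3   0   0   2   7   7   9   9   9   9   9   9   9   9
  4   0   0   2   7   7   9   9   9   9   9  14  14  16
  5   0   0   2   7   8   9  10  15  15  17  17  17  17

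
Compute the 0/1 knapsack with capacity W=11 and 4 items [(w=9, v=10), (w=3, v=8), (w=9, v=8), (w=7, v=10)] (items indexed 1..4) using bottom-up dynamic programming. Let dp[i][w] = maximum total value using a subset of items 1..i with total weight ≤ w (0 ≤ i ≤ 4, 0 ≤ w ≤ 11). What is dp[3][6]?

i\w   0   1   2   3   4   5   6   7   8   9  10  11
  0   0   0   0   0   0   0   0   0   0   0   0   0
  1   0   0   0   0   0   0   0   0   0  10  10  10
  2   0   0   0   8   8   8   8   8   8  10  10  10
  3   0   0   0   8   8   8   8   8   8  10  10  10
  4   0   0   0   8   8   8   8  10  10  10  18  18

8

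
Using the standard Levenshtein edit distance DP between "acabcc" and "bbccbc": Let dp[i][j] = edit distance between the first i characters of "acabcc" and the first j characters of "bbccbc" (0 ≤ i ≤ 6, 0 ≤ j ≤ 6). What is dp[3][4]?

3

   ''  b  b  c  c  b  c
''  0  1  2  3  4  5  6
 a  1  1  2  3  4  5  6
 c  2  2  2  2  3  4  5
 a  3  3  3  3  3  4  5
 b  4  3  3  4  4  3  4
 c  5  4  4  3  4  4  3
 c  6  5  5  4  3  4  4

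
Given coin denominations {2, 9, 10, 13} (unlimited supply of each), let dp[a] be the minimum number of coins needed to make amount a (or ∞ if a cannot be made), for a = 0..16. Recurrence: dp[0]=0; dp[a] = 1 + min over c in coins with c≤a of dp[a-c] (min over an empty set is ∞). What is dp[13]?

 a  0  1  2  3  4  5  6  7  8  9 10 11 12 13 14 15 16
dp  0  -  1  -  2  -  3  -  4  1  1  2  2  1  3  2  4
(- denotes ∞ / unreachable)

1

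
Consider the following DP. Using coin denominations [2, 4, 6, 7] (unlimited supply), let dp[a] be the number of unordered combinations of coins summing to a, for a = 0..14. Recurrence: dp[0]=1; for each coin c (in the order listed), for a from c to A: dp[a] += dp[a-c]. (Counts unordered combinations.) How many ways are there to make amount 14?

9

after  coin     0     1     2     3     4     5     6     7     8     9    10    11    12    13    14
          2     1     0     1     0     1     0     1     0     1     0     1     0     1     0     1
          4     1     0     1     0     2     0     2     0     3     0     3     0     4     0     4
          6     1     0     1     0     2     0     3     0     4     0     5     0     7     0     8
          7     1     0     1     0     2     0     3     1     4     1     5     2     7     3     9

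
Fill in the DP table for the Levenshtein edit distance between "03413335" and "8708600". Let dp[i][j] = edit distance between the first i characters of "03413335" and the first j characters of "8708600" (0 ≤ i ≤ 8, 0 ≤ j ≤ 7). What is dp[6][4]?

   ''  8  7  0  8  6  0  0
''  0  1  2  3  4  5  6  7
 0  1  1  2  2  3  4  5  6
 3  2  2  2  3  3  4  5  6
 4  3  3  3  3  4  4  5  6
 1  4  4  4  4  4  5  5  6
 3  5  5  5  5  5  5  6  6
 3  6  6  6  6  6  6  6  7
 3  7  7  7  7  7  7  7  7
 5  8  8  8  8  8  8  8  8

6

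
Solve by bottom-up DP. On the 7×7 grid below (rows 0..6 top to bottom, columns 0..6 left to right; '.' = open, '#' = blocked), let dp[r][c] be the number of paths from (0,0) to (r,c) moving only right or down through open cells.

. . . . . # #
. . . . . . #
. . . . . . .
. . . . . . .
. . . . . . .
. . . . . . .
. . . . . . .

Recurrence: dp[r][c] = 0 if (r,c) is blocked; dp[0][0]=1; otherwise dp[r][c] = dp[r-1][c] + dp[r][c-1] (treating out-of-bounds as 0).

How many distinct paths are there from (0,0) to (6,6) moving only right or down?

r\c   0   1   2   3   4   5   6
  0   1   1   1   1   1   0   0
  1   1   2   3   4   5   5   0
  2   1   3   6  10  15  20  20
  3   1   4  10  20  35  55  75
  4   1   5  15  35  70 125 200
  5   1   6  21  56 126 251 451
  6   1   7  28  84 210 461 912

912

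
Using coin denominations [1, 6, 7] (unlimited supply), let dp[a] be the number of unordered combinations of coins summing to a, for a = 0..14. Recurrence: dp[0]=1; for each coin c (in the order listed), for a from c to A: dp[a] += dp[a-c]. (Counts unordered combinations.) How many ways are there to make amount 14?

6

after  coin     0     1     2     3     4     5     6     7     8     9    10    11    12    13    14
          1     1     1     1     1     1     1     1     1     1     1     1     1     1     1     1
          6     1     1     1     1     1     1     2     2     2     2     2     2     3     3     3
          7     1     1     1     1     1     1     2     3     3     3     3     3     4     5     6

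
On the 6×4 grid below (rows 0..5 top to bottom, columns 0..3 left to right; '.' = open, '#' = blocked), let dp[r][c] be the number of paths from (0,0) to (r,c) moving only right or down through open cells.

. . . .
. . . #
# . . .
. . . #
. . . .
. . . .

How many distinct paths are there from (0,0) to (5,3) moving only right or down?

r\c   0   1   2   3
  0   1   1   1   1
  1   1   2   3   0
  2   0   2   5   5
  3   0   2   7   0
  4   0   2   9   9
  5   0   2  11  20

20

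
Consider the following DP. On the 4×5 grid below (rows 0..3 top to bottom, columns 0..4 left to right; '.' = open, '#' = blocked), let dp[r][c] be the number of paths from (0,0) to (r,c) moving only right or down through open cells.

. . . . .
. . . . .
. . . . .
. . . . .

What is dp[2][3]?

r\c   0   1   2   3   4
  0   1   1   1   1   1
  1   1   2   3   4   5
  2   1   3   6  10  15
  3   1   4  10  20  35

10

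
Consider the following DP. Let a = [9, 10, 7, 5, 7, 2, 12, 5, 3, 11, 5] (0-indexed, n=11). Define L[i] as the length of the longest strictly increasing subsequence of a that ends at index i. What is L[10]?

3

   i    0    1    2    3    4    5    6    7    8    9   10
a[i]    9   10    7    5    7    2   12    5    3   11    5
L[i]    1    2    1    1    2    1    3    2    2    3    3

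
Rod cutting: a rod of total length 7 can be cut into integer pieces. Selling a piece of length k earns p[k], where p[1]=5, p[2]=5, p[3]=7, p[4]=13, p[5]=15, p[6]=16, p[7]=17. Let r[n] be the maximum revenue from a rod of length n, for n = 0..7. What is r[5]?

   n    0    1    2    3    4    5    6    7
r[n]    0    5   10   15   20   25   30   35

25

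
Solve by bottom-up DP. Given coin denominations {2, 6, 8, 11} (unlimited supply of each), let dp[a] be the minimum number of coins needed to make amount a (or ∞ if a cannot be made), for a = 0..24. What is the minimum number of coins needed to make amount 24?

 a  0  1  2  3  4  5  6  7  8  9 10 11 12 13 14 15 16 17 18 19 20 21 22 23 24
dp  0  -  1  -  2  -  1  -  1  -  2  1  2  2  2  3  2  2  3  2  3  3  2  3  3
(- denotes ∞ / unreachable)

3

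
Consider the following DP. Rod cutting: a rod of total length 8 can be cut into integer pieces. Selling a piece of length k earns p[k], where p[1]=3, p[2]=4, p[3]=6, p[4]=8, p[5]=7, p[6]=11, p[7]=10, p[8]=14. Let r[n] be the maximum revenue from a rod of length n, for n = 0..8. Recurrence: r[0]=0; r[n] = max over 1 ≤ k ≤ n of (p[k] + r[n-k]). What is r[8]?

   n    0    1    2    3    4    5    6    7    8
r[n]    0    3    6    9   12   15   18   21   24

24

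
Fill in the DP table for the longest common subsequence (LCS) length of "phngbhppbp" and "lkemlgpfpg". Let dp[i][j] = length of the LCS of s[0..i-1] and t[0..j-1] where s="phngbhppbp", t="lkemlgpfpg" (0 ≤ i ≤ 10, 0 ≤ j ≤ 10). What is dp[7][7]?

   ''  l  k  e  m  l  g  p  f  p  g
''  0  0  0  0  0  0  0  0  0  0  0
 p  0  0  0  0  0  0  0  1  1  1  1
 h  0  0  0  0  0  0  0  1  1  1  1
 n  0  0  0  0  0  0  0  1  1  1  1
 g  0  0  0  0  0  0  1  1  1  1  2
 b  0  0  0  0  0  0  1  1  1  1  2
 h  0  0  0  0  0  0  1  1  1  1  2
 p  0  0  0  0  0  0  1  2  2  2  2
 p  0  0  0  0  0  0  1  2  2  3  3
 b  0  0  0  0  0  0  1  2  2  3  3
 p  0  0  0  0  0  0  1  2  2  3  3

2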